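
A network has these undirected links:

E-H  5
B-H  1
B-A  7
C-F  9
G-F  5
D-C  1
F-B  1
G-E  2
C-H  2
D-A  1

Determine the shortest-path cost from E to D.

8

Shortest distances from E:
E: 0
G: 2  (via E)
H: 5  (via E)
B: 6  (via H)
C: 7  (via H)
F: 7  (via G)
D: 8  (via C)
Shortest route: E → H → C → D = 8.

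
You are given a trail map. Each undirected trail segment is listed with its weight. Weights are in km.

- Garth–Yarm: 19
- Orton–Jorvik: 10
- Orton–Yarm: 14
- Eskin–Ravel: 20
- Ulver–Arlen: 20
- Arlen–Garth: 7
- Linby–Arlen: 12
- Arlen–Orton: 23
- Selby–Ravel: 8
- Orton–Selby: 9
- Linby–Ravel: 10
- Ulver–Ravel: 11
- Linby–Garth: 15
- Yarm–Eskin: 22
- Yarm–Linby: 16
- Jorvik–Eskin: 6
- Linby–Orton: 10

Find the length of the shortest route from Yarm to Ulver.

37 km

Candidate routes:
Yarm - Orton - Selby - Ravel - Ulver: 14+9+8+11 = 42
Yarm - Linby - Ravel - Ulver: 16+10+11 = 37
Cheapest is Yarm - Linby - Ravel - Ulver at 37 km.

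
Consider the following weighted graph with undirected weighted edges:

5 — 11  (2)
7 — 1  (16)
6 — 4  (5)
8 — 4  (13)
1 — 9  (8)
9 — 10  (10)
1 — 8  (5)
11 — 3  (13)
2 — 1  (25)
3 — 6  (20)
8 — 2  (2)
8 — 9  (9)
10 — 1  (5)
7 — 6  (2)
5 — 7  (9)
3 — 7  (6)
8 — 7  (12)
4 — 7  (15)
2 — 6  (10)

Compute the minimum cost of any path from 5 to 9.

30

Enumerating some paths:
5 - 7 - 6 - 2 - 8 - 9: 9+2+10+2+9 = 32
5 - 7 - 8 - 9: 9+12+9 = 30
Cheapest is 5 - 7 - 8 - 9 at 30.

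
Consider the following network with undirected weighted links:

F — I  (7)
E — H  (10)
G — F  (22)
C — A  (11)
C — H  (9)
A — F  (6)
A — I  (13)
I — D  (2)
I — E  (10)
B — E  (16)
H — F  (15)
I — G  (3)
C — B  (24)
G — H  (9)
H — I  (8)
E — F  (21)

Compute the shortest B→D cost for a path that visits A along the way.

Best B to A: B–C–A costing 35
Shortest A→D: A–I–D = 15
Total via A: 35 + 15 = 50.

50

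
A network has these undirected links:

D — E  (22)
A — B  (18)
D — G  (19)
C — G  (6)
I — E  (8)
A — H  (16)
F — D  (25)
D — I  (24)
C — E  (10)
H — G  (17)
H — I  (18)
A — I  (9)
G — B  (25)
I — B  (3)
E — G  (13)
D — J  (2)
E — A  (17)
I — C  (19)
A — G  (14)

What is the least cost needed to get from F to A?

58

Settle nodes by increasing distance from F:
F: 0
D: 25  (via F)
J: 27  (via D)
G: 44  (via D)
E: 47  (via D)
I: 49  (via D)
C: 50  (via G)
B: 52  (via I)
A: 58  (via G)
Shortest route: F → D → G → A = 58.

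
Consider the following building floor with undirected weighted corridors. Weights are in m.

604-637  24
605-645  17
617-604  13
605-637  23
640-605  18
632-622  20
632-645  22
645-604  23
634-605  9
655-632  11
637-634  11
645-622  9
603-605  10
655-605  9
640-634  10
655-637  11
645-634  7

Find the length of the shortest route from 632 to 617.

Running Dijkstra from 632:
632: 0
655: 11  (via 632)
622: 20  (via 632)
605: 20  (via 655)
645: 22  (via 632)
637: 22  (via 655)
634: 29  (via 605)
603: 30  (via 605)
640: 38  (via 605)
604: 45  (via 645)
617: 58  (via 604)
Shortest route: 632–645–604–617 = 58 m.

58 m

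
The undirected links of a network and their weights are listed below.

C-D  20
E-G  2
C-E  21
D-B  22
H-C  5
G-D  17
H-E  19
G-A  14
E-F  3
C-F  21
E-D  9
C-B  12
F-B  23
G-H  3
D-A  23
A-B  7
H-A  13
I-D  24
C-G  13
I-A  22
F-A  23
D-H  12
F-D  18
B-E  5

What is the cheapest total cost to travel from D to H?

12

Settle nodes by increasing distance from D:
D: 0
E: 9  (via D)
G: 11  (via E)
F: 12  (via E)
H: 12  (via D)
Shortest route: D → H = 12.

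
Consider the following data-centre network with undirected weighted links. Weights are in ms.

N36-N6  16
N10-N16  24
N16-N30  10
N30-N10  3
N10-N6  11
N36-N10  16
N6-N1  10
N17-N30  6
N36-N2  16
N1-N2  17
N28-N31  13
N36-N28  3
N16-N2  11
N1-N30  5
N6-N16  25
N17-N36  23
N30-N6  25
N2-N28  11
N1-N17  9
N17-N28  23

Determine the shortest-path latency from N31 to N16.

35 ms

Candidate routes:
N31 → N28 → N2 → N16: 13+11+11 = 35
N31 → N28 → N36 → N2 → N16: 13+3+16+11 = 43
N31 → N28 → N36 → N10 → N30 → N16: 13+3+16+3+10 = 45
The minimum is 35 ms via N31 → N28 → N2 → N16.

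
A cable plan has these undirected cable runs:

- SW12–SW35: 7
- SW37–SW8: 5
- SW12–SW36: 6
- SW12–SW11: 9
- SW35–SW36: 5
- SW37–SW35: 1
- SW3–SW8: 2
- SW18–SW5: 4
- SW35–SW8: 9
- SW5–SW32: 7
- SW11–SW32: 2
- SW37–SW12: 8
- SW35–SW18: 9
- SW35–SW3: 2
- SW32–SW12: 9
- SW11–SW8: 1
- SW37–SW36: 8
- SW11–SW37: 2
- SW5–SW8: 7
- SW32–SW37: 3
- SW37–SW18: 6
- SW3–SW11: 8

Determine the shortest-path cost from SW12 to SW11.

Enumerating some paths:
SW12 - SW32 - SW11: 9+2 = 11
SW12 - SW37 - SW11: 8+2 = 10
SW12 - SW11: 9 = 9
SW12 - SW35 - SW37 - SW11: 7+1+2 = 10
The minimum is 9 via SW12 - SW11.

9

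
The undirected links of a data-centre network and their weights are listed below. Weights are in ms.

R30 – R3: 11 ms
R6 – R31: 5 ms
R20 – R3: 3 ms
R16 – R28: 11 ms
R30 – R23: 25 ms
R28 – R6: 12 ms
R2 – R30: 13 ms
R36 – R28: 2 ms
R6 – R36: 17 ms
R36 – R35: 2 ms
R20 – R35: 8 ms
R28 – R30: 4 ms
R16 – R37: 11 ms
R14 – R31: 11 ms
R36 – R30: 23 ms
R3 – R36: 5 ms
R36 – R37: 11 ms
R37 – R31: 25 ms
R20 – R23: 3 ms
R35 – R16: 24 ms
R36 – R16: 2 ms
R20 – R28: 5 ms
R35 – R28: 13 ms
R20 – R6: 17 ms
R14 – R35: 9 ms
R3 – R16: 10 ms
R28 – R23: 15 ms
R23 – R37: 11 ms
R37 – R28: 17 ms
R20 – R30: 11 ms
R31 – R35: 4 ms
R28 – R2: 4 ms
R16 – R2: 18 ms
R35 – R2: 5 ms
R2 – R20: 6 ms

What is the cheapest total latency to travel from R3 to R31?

Running Dijkstra from R3:
R3: 0
R20: 3  (via R3)
R36: 5  (via R3)
R23: 6  (via R20)
R16: 7  (via R36)
R35: 7  (via R36)
R28: 7  (via R36)
R2: 9  (via R20)
R30: 11  (via R3)
R31: 11  (via R35)
Shortest route: R3 → R36 → R35 → R31 = 11 ms.

11 ms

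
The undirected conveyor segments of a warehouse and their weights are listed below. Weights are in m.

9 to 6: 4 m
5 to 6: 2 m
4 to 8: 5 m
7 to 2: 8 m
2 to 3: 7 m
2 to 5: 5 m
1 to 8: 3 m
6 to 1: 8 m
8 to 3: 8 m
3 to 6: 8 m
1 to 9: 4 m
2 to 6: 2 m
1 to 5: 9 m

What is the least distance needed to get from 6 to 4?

16 m

Settle nodes by increasing distance from 6:
6: 0
2: 2  (via 6)
5: 2  (via 6)
9: 4  (via 6)
1: 8  (via 6)
3: 8  (via 6)
7: 10  (via 2)
8: 11  (via 1)
4: 16  (via 8)
Shortest route: 6 → 1 → 8 → 4 = 16 m.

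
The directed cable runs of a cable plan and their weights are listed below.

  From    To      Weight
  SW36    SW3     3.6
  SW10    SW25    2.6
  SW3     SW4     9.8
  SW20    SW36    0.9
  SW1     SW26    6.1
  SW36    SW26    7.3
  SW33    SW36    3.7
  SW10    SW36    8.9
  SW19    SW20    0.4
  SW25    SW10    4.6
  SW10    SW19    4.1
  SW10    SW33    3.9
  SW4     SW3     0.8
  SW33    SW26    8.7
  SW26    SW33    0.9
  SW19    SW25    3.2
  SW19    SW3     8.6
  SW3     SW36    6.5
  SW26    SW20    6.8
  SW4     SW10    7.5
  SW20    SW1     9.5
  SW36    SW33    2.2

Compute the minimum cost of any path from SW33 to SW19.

Settle nodes by increasing distance from SW33:
SW33: 0
SW36: 3.7  (via SW33)
SW3: 7.3  (via SW36)
SW26: 8.7  (via SW33)
SW20: 15.5  (via SW26)
SW4: 17.1  (via SW3)
SW10: 24.6  (via SW4)
SW1: 25  (via SW20)
SW25: 27.2  (via SW10)
SW19: 28.7  (via SW10)
Shortest route: SW33–SW36–SW3–SW4–SW10–SW19 = 28.7.

28.7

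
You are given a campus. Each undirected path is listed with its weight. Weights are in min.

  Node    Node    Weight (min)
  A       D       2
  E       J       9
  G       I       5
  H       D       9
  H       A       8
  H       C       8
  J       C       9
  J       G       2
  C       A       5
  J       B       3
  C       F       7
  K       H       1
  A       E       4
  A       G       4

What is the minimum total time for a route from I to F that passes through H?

32 min

Shortest I→H: I–G–A–H = 17
Shortest H→F: H–C–F = 15
Total via H: 17 + 15 = 32 min.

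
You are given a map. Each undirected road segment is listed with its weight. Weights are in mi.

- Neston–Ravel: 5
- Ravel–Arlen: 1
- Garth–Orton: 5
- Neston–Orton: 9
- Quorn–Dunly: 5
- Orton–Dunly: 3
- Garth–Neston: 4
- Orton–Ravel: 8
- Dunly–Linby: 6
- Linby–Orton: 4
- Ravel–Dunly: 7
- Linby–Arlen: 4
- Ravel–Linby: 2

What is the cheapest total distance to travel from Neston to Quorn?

Compare a few routes:
Neston–Ravel–Linby–Orton–Dunly–Quorn: 5+2+4+3+5 = 19
Neston–Ravel–Linby–Dunly–Quorn: 5+2+6+5 = 18
Neston–Ravel–Orton–Dunly–Quorn: 5+8+3+5 = 21
Neston–Ravel–Dunly–Quorn: 5+7+5 = 17
Cheapest is Neston–Ravel–Dunly–Quorn at 17 mi.

17 mi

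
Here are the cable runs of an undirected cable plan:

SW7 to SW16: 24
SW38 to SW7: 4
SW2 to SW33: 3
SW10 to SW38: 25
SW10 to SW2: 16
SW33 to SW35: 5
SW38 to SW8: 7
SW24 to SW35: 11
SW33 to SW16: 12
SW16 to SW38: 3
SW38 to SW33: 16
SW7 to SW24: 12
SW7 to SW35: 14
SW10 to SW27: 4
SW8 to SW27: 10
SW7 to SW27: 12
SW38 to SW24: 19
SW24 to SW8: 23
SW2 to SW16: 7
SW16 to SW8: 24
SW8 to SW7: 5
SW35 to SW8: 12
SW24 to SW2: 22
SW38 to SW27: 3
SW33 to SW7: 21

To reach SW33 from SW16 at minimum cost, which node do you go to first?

Compare a few routes:
SW16–SW2–SW33: 7+3 = 10
SW16–SW33: 12 = 12
Cheapest is SW16–SW2–SW33 at 10.
So from SW16 the first move is to SW2.

SW2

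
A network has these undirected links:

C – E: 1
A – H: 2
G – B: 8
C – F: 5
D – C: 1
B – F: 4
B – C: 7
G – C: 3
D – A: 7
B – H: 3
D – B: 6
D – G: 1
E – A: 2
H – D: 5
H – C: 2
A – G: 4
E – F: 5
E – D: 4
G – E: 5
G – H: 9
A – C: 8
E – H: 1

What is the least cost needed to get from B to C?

Enumerating some paths:
B - D - C: 6+1 = 7
B - H - A - E - C: 3+2+2+1 = 8
B - C: 7 = 7
B - H - C: 3+2 = 5
Cheapest is B - H - C at 5.

5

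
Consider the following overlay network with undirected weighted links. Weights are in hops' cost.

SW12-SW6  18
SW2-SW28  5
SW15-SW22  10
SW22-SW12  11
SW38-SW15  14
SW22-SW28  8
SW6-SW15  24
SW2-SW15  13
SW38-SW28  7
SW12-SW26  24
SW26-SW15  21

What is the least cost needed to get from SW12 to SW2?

24 hops' cost

Shortest distances from SW12:
SW12: 0
SW22: 11  (via SW12)
SW6: 18  (via SW12)
SW28: 19  (via SW22)
SW15: 21  (via SW22)
SW2: 24  (via SW28)
Shortest route: SW12 → SW22 → SW28 → SW2 = 24 hops' cost.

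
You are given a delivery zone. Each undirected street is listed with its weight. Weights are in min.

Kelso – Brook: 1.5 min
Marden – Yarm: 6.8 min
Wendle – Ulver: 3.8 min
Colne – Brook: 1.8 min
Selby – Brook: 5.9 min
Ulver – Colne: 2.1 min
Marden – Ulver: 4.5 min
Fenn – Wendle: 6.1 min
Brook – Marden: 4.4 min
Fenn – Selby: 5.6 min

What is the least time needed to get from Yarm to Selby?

17.1 min

Enumerating some paths:
Yarm–Marden–Ulver–Colne–Brook–Selby: 6.8+4.5+2.1+1.8+5.9 = 21.1
Yarm–Marden–Brook–Selby: 6.8+4.4+5.9 = 17.1
The minimum is 17.1 min via Yarm–Marden–Brook–Selby.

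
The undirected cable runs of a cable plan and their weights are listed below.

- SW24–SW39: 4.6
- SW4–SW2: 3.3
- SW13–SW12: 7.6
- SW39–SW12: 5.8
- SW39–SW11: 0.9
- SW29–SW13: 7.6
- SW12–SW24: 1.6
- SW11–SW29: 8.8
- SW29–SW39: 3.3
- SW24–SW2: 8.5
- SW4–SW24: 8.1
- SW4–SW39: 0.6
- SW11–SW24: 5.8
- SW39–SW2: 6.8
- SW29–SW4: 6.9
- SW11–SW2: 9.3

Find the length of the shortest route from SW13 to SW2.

Running Dijkstra from SW13:
SW13: 0
SW12: 7.6  (via SW13)
SW29: 7.6  (via SW13)
SW24: 9.2  (via SW12)
SW39: 10.9  (via SW29)
SW4: 11.5  (via SW39)
SW11: 11.8  (via SW39)
SW2: 14.8  (via SW4)
Shortest route: SW13 → SW29 → SW39 → SW4 → SW2 = 14.8.

14.8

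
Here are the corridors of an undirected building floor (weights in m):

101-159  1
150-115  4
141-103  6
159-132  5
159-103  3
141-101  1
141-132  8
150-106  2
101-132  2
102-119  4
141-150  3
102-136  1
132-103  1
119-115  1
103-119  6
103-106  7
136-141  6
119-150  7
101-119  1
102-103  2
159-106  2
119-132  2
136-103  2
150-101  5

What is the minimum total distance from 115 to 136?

6 m

Settle nodes by increasing distance from 115:
115: 0
119: 1  (via 115)
101: 2  (via 119)
159: 3  (via 101)
141: 3  (via 101)
132: 3  (via 119)
103: 4  (via 132)
150: 4  (via 115)
106: 5  (via 159)
102: 5  (via 119)
136: 6  (via 103)
Shortest route: 115 → 119 → 132 → 103 → 136 = 6 m.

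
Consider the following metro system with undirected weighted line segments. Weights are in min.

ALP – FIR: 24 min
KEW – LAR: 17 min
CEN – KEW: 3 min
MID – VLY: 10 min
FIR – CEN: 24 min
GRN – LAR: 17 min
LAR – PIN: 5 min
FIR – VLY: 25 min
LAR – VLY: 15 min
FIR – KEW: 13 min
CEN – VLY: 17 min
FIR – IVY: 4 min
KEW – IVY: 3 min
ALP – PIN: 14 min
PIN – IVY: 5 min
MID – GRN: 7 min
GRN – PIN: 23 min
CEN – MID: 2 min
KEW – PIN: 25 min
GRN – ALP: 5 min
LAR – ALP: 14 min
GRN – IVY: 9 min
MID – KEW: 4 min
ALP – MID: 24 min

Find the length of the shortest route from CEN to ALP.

Shortest distances from CEN:
CEN: 0
MID: 2  (via CEN)
KEW: 3  (via CEN)
IVY: 6  (via KEW)
GRN: 9  (via MID)
FIR: 10  (via IVY)
PIN: 11  (via IVY)
VLY: 12  (via MID)
ALP: 14  (via GRN)
Shortest route: CEN → MID → GRN → ALP = 14 min.

14 min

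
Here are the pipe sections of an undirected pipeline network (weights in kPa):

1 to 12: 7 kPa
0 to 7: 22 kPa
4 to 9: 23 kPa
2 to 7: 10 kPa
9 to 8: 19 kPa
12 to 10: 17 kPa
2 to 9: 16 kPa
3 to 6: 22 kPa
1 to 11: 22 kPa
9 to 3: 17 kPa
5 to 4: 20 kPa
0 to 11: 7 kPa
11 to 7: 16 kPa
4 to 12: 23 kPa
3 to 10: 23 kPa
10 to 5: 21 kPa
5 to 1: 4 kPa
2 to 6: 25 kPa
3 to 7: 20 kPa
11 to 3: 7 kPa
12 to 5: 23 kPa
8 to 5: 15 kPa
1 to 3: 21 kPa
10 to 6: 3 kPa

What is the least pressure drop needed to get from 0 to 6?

36 kPa

Running Dijkstra from 0:
0: 0
11: 7  (via 0)
3: 14  (via 11)
7: 22  (via 0)
1: 29  (via 11)
9: 31  (via 3)
2: 32  (via 7)
5: 33  (via 1)
6: 36  (via 3)
Shortest route: 0–11–3–6 = 36 kPa.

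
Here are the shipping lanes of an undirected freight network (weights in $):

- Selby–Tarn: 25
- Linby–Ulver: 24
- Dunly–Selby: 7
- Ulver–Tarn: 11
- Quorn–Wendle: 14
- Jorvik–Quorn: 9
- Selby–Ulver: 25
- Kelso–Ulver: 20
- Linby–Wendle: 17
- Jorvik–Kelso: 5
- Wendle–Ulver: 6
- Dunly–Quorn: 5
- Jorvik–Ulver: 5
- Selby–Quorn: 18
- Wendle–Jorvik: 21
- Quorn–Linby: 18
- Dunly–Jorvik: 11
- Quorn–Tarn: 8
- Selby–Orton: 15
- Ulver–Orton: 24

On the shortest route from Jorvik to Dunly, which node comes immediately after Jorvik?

Enumerating some paths:
Jorvik - Dunly: 11 = 11
Jorvik - Quorn - Dunly: 9+5 = 14
Cheapest is Jorvik - Dunly at $11.
So from Jorvik the first move is to Dunly.

Dunly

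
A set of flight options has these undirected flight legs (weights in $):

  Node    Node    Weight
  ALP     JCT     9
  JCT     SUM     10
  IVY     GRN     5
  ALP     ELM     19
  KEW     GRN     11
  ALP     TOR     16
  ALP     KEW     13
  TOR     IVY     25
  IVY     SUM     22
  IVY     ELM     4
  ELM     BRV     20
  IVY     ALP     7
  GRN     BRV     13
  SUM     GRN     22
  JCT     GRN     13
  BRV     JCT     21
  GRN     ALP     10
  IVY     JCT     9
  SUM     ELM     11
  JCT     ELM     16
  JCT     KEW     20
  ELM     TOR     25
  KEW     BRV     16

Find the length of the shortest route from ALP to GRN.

Settle nodes by increasing distance from ALP:
ALP: 0
IVY: 7  (via ALP)
JCT: 9  (via ALP)
GRN: 10  (via ALP)
Shortest route: ALP → GRN = $10.

$10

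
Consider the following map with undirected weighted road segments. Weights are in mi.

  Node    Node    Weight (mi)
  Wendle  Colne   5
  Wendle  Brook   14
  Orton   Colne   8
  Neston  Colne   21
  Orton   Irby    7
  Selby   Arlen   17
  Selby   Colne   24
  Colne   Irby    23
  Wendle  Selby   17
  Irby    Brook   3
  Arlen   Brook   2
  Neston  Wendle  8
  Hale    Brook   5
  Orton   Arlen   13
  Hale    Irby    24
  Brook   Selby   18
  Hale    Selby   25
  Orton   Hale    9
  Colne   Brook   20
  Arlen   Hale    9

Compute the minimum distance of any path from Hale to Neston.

Enumerating some paths:
Hale - Brook - Wendle - Neston: 5+14+8 = 27
Hale - Orton - Colne - Wendle - Neston: 9+8+5+8 = 30
The minimum is 27 mi via Hale - Brook - Wendle - Neston.

27 mi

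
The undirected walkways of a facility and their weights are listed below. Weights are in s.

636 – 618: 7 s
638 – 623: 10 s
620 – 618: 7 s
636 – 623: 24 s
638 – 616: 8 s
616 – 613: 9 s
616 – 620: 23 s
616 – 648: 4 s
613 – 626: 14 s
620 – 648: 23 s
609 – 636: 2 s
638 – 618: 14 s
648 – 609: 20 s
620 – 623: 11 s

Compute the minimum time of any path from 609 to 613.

33 s

Shortest distances from 609:
609: 0
636: 2  (via 609)
618: 9  (via 636)
620: 16  (via 618)
648: 20  (via 609)
638: 23  (via 618)
616: 24  (via 648)
623: 26  (via 636)
613: 33  (via 616)
Shortest route: 609–648–616–613 = 33 s.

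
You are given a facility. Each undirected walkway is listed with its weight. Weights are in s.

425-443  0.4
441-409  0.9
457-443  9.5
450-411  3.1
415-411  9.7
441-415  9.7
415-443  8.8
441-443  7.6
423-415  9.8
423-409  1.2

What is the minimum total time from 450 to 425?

22 s

Running Dijkstra from 450:
450: 0
411: 3.1  (via 450)
415: 12.8  (via 411)
443: 21.6  (via 415)
425: 22  (via 443)
Shortest route: 450 → 411 → 415 → 443 → 425 = 22 s.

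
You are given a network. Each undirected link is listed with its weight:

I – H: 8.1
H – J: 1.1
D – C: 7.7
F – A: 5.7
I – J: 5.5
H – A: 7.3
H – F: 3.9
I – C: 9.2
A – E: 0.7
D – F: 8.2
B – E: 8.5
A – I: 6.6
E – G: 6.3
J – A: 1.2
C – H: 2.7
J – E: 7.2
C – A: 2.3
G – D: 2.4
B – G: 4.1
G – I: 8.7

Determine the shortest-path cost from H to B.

Shortest distances from H:
H: 0
J: 1.1  (via H)
A: 2.3  (via J)
C: 2.7  (via H)
E: 3  (via A)
F: 3.9  (via H)
I: 6.6  (via J)
G: 9.3  (via E)
D: 10.4  (via C)
B: 11.5  (via E)
Shortest route: H–J–A–E–B = 11.5.

11.5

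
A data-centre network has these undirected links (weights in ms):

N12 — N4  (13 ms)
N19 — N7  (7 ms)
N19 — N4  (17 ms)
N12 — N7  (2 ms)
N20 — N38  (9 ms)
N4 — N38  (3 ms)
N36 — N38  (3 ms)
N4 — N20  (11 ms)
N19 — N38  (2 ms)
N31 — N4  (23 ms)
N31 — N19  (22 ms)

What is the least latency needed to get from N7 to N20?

18 ms

Shortest distances from N7:
N7: 0
N12: 2  (via N7)
N19: 7  (via N7)
N38: 9  (via N19)
N4: 12  (via N38)
N36: 12  (via N38)
N20: 18  (via N38)
Shortest route: N7–N19–N38–N20 = 18 ms.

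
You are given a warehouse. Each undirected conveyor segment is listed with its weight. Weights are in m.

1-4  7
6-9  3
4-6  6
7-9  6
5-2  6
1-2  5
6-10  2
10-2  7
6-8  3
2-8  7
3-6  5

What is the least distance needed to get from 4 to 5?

18 m

Candidate routes:
4 - 6 - 10 - 2 - 5: 6+2+7+6 = 21
4 - 6 - 8 - 2 - 5: 6+3+7+6 = 22
4 - 1 - 2 - 5: 7+5+6 = 18
Cheapest is 4 - 1 - 2 - 5 at 18 m.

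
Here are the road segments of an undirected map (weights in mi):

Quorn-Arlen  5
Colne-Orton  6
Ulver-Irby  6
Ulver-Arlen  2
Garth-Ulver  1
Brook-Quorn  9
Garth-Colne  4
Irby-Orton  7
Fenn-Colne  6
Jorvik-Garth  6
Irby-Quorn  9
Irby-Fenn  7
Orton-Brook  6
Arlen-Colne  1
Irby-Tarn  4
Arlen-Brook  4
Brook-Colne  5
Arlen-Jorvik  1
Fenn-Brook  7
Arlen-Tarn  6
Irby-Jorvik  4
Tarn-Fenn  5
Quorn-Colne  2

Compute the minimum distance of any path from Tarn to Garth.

Compare a few routes:
Tarn → Arlen → Colne → Garth: 6+1+4 = 11
Tarn → Arlen → Ulver → Garth: 6+2+1 = 9
Tarn → Irby → Ulver → Garth: 4+6+1 = 11
The minimum is 9 mi via Tarn → Arlen → Ulver → Garth.

9 mi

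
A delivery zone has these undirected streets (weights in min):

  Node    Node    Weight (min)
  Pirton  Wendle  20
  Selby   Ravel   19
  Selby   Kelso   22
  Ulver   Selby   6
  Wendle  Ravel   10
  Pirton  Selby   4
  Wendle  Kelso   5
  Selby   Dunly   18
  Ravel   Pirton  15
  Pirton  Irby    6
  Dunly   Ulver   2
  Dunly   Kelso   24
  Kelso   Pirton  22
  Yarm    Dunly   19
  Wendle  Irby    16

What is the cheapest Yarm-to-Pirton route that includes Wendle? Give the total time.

Best Yarm to Wendle: Yarm–Dunly–Kelso–Wendle costing 48
Shortest Wendle→Pirton: Wendle–Pirton = 20
Total via Wendle: 48 + 20 = 68 min.

68 min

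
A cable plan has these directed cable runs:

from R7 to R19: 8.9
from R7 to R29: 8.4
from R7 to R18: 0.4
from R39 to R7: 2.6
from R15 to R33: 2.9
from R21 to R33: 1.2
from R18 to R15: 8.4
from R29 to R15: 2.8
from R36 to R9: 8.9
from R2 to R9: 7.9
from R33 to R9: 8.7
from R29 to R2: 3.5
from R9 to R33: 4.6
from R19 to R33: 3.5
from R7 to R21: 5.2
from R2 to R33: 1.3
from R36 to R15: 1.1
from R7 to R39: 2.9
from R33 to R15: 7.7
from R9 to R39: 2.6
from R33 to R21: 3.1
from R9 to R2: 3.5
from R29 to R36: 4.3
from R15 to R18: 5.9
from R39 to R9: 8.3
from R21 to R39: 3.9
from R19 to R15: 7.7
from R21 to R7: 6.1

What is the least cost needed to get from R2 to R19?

19.4

Shortest distances from R2:
R2: 0
R33: 1.3  (via R2)
R21: 4.4  (via R33)
R9: 7.9  (via R2)
R39: 8.3  (via R21)
R15: 9  (via R33)
R7: 10.5  (via R21)
R18: 10.9  (via R7)
R29: 18.9  (via R7)
R19: 19.4  (via R7)
Shortest route: R2–R33–R21–R7–R19 = 19.4.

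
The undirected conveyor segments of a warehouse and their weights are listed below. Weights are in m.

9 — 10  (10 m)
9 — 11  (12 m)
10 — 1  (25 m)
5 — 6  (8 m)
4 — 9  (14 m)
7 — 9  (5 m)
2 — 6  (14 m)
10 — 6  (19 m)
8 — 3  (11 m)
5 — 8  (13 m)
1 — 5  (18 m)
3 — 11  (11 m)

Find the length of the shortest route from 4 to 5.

51 m

Running Dijkstra from 4:
4: 0
9: 14  (via 4)
7: 19  (via 9)
10: 24  (via 9)
11: 26  (via 9)
3: 37  (via 11)
6: 43  (via 10)
8: 48  (via 3)
1: 49  (via 10)
5: 51  (via 6)
Shortest route: 4–9–10–6–5 = 51 m.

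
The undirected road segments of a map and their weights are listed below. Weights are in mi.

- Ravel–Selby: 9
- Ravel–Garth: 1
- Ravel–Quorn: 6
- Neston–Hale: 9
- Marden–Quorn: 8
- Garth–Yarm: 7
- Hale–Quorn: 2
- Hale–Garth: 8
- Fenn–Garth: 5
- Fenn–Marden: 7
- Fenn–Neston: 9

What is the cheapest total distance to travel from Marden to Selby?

22 mi

Compare a few routes:
Marden - Quorn - Ravel - Selby: 8+6+9 = 23
Marden - Quorn - Hale - Garth - Ravel - Selby: 8+2+8+1+9 = 28
Marden - Fenn - Garth - Ravel - Selby: 7+5+1+9 = 22
Cheapest is Marden - Fenn - Garth - Ravel - Selby at 22 mi.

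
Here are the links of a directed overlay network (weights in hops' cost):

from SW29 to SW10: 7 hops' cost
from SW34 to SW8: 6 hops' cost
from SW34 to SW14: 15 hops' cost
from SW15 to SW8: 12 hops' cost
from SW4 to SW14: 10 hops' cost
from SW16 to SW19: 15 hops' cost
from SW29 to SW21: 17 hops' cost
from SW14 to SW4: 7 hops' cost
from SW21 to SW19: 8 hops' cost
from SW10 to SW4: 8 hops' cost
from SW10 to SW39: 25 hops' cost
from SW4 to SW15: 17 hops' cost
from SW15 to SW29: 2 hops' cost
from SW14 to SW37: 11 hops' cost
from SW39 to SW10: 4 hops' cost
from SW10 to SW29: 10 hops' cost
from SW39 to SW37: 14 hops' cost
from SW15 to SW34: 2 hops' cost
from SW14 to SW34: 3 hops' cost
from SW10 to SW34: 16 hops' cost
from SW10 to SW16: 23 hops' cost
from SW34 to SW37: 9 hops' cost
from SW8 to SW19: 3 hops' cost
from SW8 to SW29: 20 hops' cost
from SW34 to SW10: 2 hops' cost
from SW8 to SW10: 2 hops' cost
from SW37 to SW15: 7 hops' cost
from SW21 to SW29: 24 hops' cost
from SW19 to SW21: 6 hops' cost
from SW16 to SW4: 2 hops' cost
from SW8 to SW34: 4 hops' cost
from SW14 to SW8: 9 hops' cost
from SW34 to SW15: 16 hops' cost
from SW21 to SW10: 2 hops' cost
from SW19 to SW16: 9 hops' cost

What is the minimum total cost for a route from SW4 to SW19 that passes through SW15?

Shortest SW4→SW15: SW4–SW15 = 17
Shortest SW15→SW19: SW15–SW34–SW8–SW19 = 11
Total via SW15: 17 + 11 = 28 hops' cost.

28 hops' cost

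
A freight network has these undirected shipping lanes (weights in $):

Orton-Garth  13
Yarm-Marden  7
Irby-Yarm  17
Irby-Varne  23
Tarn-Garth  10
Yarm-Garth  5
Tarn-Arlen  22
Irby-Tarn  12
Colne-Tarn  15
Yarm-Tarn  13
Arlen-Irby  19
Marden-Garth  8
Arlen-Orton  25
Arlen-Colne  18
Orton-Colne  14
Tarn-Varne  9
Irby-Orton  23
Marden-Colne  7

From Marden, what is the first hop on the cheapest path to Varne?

Candidate routes:
Marden–Yarm–Tarn–Varne: 7+13+9 = 29
Marden–Yarm–Garth–Tarn–Varne: 7+5+10+9 = 31
Marden–Garth–Tarn–Varne: 8+10+9 = 27
Marden–Colne–Tarn–Varne: 7+15+9 = 31
The minimum is $27 via Marden–Garth–Tarn–Varne.
So from Marden the first move is to Garth.

Garth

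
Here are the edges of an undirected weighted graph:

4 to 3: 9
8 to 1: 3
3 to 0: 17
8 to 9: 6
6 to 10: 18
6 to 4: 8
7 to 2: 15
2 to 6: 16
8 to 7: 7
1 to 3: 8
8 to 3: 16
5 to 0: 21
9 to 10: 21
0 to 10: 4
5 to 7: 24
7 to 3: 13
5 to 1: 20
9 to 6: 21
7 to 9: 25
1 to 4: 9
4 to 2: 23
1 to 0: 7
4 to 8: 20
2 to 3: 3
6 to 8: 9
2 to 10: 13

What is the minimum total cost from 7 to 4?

Candidate routes:
7–8–1–4: 7+3+9 = 19
7–3–4: 13+9 = 22
Cheapest is 7–8–1–4 at 19.

19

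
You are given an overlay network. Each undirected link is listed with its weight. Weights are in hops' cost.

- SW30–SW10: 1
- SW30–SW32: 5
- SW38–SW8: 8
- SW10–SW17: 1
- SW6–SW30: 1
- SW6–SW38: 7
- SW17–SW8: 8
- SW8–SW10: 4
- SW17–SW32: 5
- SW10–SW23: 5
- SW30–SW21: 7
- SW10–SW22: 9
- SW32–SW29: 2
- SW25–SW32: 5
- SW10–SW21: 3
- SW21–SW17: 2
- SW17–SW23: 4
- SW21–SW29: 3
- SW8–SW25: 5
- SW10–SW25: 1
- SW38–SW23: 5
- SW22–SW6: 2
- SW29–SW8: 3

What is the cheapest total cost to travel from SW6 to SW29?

8 hops' cost

Candidate routes:
SW6–SW30–SW10–SW25–SW32–SW29: 1+1+1+5+2 = 10
SW6–SW30–SW10–SW8–SW29: 1+1+4+3 = 9
SW6–SW30–SW10–SW21–SW29: 1+1+3+3 = 8
Cheapest is SW6–SW30–SW10–SW21–SW29 at 8 hops' cost.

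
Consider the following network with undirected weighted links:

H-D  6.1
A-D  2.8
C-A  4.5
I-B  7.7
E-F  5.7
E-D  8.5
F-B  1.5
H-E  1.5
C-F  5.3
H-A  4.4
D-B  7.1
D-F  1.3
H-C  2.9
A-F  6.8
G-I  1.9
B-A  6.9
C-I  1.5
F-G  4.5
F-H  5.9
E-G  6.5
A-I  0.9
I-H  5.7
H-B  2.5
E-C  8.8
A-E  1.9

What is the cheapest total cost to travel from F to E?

5.5

Running Dijkstra from F:
F: 0
D: 1.3  (via F)
B: 1.5  (via F)
H: 4  (via B)
A: 4.1  (via D)
G: 4.5  (via F)
I: 5  (via A)
C: 5.3  (via F)
E: 5.5  (via H)
Shortest route: F–B–H–E = 5.5.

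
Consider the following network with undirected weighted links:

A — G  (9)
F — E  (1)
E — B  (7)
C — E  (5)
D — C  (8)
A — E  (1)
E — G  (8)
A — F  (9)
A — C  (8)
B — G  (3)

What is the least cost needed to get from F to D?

Candidate routes:
F → E → A → C → D: 1+1+8+8 = 18
F → E → C → D: 1+5+8 = 14
Cheapest is F → E → C → D at 14.

14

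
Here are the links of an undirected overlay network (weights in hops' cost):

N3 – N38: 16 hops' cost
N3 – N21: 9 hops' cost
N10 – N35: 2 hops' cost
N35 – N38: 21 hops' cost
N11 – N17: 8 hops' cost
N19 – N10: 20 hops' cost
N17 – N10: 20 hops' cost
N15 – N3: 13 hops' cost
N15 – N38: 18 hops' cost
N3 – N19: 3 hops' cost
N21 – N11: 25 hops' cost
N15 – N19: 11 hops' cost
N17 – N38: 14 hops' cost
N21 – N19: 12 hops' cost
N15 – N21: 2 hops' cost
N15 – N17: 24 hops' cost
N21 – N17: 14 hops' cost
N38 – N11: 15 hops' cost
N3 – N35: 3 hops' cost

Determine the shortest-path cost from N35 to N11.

30 hops' cost

Candidate routes:
N35 - N38 - N11: 21+15 = 36
N35 - N3 - N21 - N17 - N11: 3+9+14+8 = 34
N35 - N10 - N17 - N11: 2+20+8 = 30
N35 - N3 - N38 - N11: 3+16+15 = 34
The minimum is 30 hops' cost via N35 - N10 - N17 - N11.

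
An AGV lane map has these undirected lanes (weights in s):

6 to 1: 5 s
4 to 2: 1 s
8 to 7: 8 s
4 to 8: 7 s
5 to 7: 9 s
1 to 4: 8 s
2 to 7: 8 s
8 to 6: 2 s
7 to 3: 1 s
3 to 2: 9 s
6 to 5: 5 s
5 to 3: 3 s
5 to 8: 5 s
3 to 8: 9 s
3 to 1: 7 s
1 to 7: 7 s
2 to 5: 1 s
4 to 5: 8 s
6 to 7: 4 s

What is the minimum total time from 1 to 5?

10 s

Settle nodes by increasing distance from 1:
1: 0
6: 5  (via 1)
3: 7  (via 1)
7: 7  (via 1)
8: 7  (via 6)
4: 8  (via 1)
2: 9  (via 4)
5: 10  (via 6)
Shortest route: 1 → 6 → 5 = 10 s.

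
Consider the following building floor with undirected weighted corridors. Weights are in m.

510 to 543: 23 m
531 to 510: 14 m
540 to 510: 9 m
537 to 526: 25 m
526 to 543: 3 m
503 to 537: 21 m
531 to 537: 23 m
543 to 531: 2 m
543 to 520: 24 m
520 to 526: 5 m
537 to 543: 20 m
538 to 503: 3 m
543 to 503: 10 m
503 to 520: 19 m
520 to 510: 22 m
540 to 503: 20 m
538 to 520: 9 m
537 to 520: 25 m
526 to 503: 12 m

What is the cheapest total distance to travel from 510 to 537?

Running Dijkstra from 510:
510: 0
540: 9  (via 510)
531: 14  (via 510)
543: 16  (via 531)
526: 19  (via 543)
520: 22  (via 510)
503: 26  (via 543)
538: 29  (via 503)
537: 36  (via 543)
Shortest route: 510 → 531 → 543 → 537 = 36 m.

36 m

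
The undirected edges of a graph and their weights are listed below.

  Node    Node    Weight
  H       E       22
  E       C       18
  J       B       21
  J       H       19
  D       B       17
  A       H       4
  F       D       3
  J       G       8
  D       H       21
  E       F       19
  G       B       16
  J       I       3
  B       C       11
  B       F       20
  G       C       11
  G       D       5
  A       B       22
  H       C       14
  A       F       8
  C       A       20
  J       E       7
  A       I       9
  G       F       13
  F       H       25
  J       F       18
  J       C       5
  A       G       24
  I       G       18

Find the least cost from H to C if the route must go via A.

21

Best H to A: H–A costing 4
Shortest A→C: A–I–J–C = 17
Total via A: 4 + 17 = 21.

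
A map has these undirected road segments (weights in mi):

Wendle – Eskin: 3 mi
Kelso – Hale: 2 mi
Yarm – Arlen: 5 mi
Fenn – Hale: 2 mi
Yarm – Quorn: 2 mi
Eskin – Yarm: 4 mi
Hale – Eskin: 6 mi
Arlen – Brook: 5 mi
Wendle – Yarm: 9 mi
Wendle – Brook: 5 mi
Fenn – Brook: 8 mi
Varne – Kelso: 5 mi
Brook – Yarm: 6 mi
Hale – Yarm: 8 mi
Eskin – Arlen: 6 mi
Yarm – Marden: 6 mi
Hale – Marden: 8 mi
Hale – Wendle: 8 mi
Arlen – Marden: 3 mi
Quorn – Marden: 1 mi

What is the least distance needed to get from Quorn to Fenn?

11 mi

Candidate routes:
Quorn–Yarm–Eskin–Hale–Fenn: 2+4+6+2 = 14
Quorn–Yarm–Brook–Fenn: 2+6+8 = 16
Quorn–Marden–Hale–Fenn: 1+8+2 = 11
Quorn–Yarm–Hale–Fenn: 2+8+2 = 12
Cheapest is Quorn–Marden–Hale–Fenn at 11 mi.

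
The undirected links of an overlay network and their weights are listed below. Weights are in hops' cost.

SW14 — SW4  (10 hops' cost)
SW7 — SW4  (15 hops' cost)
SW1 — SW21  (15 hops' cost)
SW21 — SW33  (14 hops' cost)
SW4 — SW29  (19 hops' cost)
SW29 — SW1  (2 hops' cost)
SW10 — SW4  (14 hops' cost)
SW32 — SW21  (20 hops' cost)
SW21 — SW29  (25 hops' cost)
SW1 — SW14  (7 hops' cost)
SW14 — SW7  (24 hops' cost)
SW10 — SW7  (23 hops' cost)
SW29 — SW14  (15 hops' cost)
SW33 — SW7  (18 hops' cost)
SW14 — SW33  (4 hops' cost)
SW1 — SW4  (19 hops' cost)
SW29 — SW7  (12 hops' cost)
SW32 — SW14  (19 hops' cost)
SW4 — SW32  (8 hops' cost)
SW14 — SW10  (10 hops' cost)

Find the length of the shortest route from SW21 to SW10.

28 hops' cost

Compare a few routes:
SW21 - SW1 - SW14 - SW10: 15+7+10 = 32
SW21 - SW33 - SW14 - SW10: 14+4+10 = 28
The minimum is 28 hops' cost via SW21 - SW33 - SW14 - SW10.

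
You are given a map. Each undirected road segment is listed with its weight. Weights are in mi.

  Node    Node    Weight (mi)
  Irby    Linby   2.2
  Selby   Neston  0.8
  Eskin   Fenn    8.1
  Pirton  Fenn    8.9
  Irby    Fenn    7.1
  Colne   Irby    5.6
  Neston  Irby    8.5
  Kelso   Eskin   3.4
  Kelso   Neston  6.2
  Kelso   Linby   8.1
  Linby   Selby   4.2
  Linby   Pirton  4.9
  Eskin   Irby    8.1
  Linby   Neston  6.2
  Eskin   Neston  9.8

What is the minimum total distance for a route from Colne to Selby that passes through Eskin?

Shortest Colne→Eskin: Colne–Irby–Eskin = 13.7
Shortest Eskin→Selby: Eskin–Kelso–Neston–Selby = 10.4
Total via Eskin: 13.7 + 10.4 = 24.1 mi.

24.1 mi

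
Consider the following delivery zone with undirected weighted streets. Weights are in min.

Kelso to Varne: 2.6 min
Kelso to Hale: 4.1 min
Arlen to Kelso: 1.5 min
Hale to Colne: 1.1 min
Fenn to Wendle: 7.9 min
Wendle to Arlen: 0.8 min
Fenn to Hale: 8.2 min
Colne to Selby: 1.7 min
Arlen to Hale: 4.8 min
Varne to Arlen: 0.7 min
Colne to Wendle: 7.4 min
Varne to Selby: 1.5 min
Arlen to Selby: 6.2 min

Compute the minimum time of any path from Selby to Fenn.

10.9 min

Candidate routes:
Selby–Colne–Hale–Fenn: 1.7+1.1+8.2 = 11
Selby–Varne–Arlen–Wendle–Fenn: 1.5+0.7+0.8+7.9 = 10.9
The minimum is 10.9 min via Selby–Varne–Arlen–Wendle–Fenn.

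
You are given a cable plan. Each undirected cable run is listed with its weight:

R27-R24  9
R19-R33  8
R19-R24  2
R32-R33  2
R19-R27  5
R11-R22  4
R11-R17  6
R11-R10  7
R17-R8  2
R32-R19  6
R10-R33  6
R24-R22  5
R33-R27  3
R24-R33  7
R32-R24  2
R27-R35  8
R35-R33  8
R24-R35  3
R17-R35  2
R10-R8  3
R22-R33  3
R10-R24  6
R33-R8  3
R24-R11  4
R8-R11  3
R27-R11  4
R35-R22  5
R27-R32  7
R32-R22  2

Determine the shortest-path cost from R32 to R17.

Candidate routes:
R32 → R22 → R11 → R8 → R17: 2+4+3+2 = 11
R32 → R22 → R33 → R8 → R17: 2+3+3+2 = 10
R32 → R33 → R8 → R17: 2+3+2 = 7
R32 → R22 → R35 → R17: 2+5+2 = 9
Cheapest is R32 → R33 → R8 → R17 at 7.

7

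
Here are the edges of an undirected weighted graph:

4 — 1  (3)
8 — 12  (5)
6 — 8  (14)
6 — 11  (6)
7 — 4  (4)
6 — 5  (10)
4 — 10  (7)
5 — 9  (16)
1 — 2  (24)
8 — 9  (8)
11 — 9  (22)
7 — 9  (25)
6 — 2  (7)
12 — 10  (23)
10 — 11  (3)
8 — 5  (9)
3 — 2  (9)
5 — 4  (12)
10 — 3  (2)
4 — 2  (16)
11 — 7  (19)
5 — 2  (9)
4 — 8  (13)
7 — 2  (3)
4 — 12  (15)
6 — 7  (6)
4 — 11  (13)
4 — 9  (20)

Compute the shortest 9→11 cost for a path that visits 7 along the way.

36

Best 9 to 7: 9–4–7 costing 24
Best 7 to 11: 7–6–11 costing 12
Total via 7: 24 + 12 = 36.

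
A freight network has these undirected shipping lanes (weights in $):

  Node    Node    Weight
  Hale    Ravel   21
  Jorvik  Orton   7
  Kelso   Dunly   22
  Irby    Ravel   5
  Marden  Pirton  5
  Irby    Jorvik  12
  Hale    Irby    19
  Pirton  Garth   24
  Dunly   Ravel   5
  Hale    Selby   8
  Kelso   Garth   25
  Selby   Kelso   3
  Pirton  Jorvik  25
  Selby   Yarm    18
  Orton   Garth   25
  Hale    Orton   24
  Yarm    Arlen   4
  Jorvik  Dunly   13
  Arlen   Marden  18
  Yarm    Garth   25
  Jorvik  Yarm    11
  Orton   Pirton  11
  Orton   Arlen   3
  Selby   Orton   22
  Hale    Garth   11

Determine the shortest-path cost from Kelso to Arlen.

Shortest distances from Kelso:
Kelso: 0
Selby: 3  (via Kelso)
Hale: 11  (via Selby)
Yarm: 21  (via Selby)
Garth: 22  (via Hale)
Dunly: 22  (via Kelso)
Arlen: 25  (via Yarm)
Shortest route: Kelso–Selby–Yarm–Arlen = $25.

$25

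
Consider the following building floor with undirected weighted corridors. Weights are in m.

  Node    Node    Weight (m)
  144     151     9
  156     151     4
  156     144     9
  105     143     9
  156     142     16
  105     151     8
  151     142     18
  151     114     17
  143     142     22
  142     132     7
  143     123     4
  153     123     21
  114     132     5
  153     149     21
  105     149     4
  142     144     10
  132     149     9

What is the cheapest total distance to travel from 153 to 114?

35 m

Shortest distances from 153:
153: 0
149: 21  (via 153)
123: 21  (via 153)
105: 25  (via 149)
143: 25  (via 123)
132: 30  (via 149)
151: 33  (via 105)
114: 35  (via 132)
Shortest route: 153 → 149 → 132 → 114 = 35 m.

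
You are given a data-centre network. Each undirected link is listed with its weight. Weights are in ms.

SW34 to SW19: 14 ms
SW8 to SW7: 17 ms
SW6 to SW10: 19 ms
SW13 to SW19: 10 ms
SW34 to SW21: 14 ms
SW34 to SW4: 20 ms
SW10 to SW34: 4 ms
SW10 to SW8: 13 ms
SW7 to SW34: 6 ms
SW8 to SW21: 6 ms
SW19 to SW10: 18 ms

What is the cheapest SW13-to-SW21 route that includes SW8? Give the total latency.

Shortest SW13→SW8: SW13–SW19–SW10–SW8 = 41
Shortest SW8→SW21: SW8–SW21 = 6
Total via SW8: 41 + 6 = 47 ms.

47 ms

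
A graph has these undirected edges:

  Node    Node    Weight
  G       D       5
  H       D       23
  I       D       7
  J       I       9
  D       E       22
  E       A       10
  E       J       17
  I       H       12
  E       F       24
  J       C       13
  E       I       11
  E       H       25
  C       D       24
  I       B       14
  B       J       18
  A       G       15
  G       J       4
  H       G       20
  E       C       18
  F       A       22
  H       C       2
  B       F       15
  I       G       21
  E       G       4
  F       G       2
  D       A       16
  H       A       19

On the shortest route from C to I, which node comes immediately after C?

Compare a few routes:
C → E → I: 18+11 = 29
C → J → I: 13+9 = 22
C → J → G → D → I: 13+4+5+7 = 29
C → H → I: 2+12 = 14
Cheapest is C → H → I at 14.
So from C the first move is to H.

H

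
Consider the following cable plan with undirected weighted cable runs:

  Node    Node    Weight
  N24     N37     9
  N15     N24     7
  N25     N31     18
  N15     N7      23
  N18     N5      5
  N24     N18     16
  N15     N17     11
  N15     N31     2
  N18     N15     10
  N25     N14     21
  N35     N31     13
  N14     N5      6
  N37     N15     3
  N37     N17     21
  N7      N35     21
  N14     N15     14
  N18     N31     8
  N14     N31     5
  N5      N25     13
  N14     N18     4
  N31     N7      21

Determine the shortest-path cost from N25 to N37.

23

Shortest distances from N25:
N25: 0
N5: 13  (via N25)
N18: 18  (via N5)
N31: 18  (via N25)
N14: 19  (via N5)
N15: 20  (via N31)
N37: 23  (via N15)
Shortest route: N25–N31–N15–N37 = 23.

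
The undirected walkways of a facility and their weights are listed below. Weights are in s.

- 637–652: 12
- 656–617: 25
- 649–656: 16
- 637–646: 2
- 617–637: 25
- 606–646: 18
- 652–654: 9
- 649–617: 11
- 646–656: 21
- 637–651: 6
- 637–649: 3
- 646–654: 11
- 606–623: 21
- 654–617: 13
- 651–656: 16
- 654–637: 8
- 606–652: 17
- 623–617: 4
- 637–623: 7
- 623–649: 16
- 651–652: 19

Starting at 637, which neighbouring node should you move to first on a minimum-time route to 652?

Candidate routes:
637 → 654 → 652: 8+9 = 17
637 → 646 → 654 → 652: 2+11+9 = 22
637 → 651 → 652: 6+19 = 25
637 → 652: 12 = 12
The minimum is 12 s via 637 → 652.
So from 637 the first move is to 652.

652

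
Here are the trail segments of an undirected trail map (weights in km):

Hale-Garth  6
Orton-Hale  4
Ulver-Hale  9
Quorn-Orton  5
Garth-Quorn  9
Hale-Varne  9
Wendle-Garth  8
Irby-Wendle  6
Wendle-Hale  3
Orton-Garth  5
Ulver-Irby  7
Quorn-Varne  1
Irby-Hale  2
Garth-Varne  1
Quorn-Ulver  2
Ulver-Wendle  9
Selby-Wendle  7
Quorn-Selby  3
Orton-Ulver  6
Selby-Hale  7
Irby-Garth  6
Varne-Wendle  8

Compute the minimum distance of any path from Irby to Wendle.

5 km

Candidate routes:
Irby - Hale - Wendle: 2+3 = 5
Irby - Wendle: 6 = 6
The minimum is 5 km via Irby - Hale - Wendle.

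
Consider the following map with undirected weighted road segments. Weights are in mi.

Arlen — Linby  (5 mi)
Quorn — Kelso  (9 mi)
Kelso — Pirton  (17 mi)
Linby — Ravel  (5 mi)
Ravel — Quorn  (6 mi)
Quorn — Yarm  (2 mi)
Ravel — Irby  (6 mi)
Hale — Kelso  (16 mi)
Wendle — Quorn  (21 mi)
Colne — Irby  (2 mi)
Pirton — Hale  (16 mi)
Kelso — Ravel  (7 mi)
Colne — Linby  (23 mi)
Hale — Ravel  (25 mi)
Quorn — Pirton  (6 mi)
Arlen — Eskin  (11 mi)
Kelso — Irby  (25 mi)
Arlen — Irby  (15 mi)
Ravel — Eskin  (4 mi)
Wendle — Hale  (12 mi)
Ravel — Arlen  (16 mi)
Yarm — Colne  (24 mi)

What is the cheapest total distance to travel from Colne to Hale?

Shortest distances from Colne:
Colne: 0
Irby: 2  (via Colne)
Ravel: 8  (via Irby)
Eskin: 12  (via Ravel)
Linby: 13  (via Ravel)
Quorn: 14  (via Ravel)
Kelso: 15  (via Ravel)
Yarm: 16  (via Quorn)
Arlen: 17  (via Irby)
Pirton: 20  (via Quorn)
Hale: 31  (via Kelso)
Shortest route: Colne → Irby → Ravel → Kelso → Hale = 31 mi.

31 mi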